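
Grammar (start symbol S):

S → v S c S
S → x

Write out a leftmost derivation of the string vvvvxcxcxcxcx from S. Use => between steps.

S => vScS   [S → v S c S]
vScS => vvScScS   [S → v S c S]
vvScScS => vvvScScScS   [S → v S c S]
vvvScScScS => vvvvScScScScS   [S → v S c S]
vvvvScScScScS => vvvvxcScScScS   [S → x]
vvvvxcScScScS => vvvvxcxcScScS   [S → x]
vvvvxcxcScScS => vvvvxcxcxcScS   [S → x]
vvvvxcxcxcScS => vvvvxcxcxcxcS   [S → x]
vvvvxcxcxcxcS => vvvvxcxcxcxcx   [S → x]

S => vScS => vvScScS => vvvScScScS => vvvvScScScScS => vvvvxcScScScS => vvvvxcxcScScS => vvvvxcxcxcScS => vvvvxcxcxcxcS => vvvvxcxcxcxcx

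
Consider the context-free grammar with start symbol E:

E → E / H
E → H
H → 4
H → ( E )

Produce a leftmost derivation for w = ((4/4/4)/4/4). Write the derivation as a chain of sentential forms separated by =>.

E => H   [E → H]
H => (E)   [H → ( E )]
(E) => (E/H)   [E → E / H]
(E/H) => (E/H/H)   [E → E / H]
(E/H/H) => (H/H/H)   [E → H]
(H/H/H) => ((E)/H/H)   [H → ( E )]
((E)/H/H) => ((E/H)/H/H)   [E → E / H]
((E/H)/H/H) => ((E/H/H)/H/H)   [E → E / H]
((E/H/H)/H/H) => ((H/H/H)/H/H)   [E → H]
((H/H/H)/H/H) => ((4/H/H)/H/H)   [H → 4]
((4/H/H)/H/H) => ((4/4/H)/H/H)   [H → 4]
((4/4/H)/H/H) => ((4/4/4)/H/H)   [H → 4]
((4/4/4)/H/H) => ((4/4/4)/4/H)   [H → 4]
((4/4/4)/4/H) => ((4/4/4)/4/4)   [H → 4]

E => H => (E) => (E/H) => (E/H/H) => (H/H/H) => ((E)/H/H) => ((E/H)/H/H) => ((E/H/H)/H/H) => ((H/H/H)/H/H) => ((4/H/H)/H/H) => ((4/4/H)/H/H) => ((4/4/4)/H/H) => ((4/4/4)/4/H) => ((4/4/4)/4/4)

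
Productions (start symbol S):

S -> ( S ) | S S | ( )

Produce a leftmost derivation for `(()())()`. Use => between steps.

S => SS => (S)S => (SS)S => (()S)S => (()())S => (()())()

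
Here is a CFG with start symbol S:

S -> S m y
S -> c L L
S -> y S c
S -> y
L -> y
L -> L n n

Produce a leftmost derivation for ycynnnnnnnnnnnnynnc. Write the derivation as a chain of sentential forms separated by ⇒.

S ⇒ ySc ⇒ ycLLc ⇒ ycLnnLc ⇒ ycLnnnnLc ⇒ ycLnnnnnnLc ⇒ ycLnnnnnnnnLc ⇒ ycLnnnnnnnnnnLc ⇒ ycLnnnnnnnnnnnnLc ⇒ ycynnnnnnnnnnnnLc ⇒ ycynnnnnnnnnnnnLnnc ⇒ ycynnnnnnnnnnnnynnc

S ⇒ ySc   [S -> y S c]
ySc ⇒ ycLLc   [S -> c L L]
ycLLc ⇒ ycLnnLc   [L -> L n n]
ycLnnLc ⇒ ycLnnnnLc   [L -> L n n]
ycLnnnnLc ⇒ ycLnnnnnnLc   [L -> L n n]
ycLnnnnnnLc ⇒ ycLnnnnnnnnLc   [L -> L n n]
ycLnnnnnnnnLc ⇒ ycLnnnnnnnnnnLc   [L -> L n n]
ycLnnnnnnnnnnLc ⇒ ycLnnnnnnnnnnnnLc   [L -> L n n]
ycLnnnnnnnnnnnnLc ⇒ ycynnnnnnnnnnnnLc   [L -> y]
ycynnnnnnnnnnnnLc ⇒ ycynnnnnnnnnnnnLnnc   [L -> L n n]
ycynnnnnnnnnnnnLnnc ⇒ ycynnnnnnnnnnnnynnc   [L -> y]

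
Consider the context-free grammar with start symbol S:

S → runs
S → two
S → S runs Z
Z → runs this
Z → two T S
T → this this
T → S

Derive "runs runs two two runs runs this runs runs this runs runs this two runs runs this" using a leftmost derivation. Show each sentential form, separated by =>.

S => S runs Z => S runs Z runs Z => runs runs Z runs Z => runs runs two T S runs Z => runs runs two S S runs Z => runs runs two S runs Z S runs Z => runs runs two S runs Z runs Z S runs Z => runs runs two S runs Z runs Z runs Z S runs Z => runs runs two two runs Z runs Z runs Z S runs Z => runs runs two two runs runs this runs Z runs Z S runs Z => runs runs two two runs runs this runs runs this runs Z S runs Z => runs runs two two runs runs this runs runs this runs runs this S runs Z => runs runs two two runs runs this runs runs this runs runs this two runs Z => runs runs two two runs runs this runs runs this runs runs this two runs runs this

S => S runs Z   [S → S runs Z]
S runs Z => S runs Z runs Z   [S → S runs Z]
S runs Z runs Z => runs runs Z runs Z   [S → runs]
runs runs Z runs Z => runs runs two T S runs Z   [Z → two T S]
runs runs two T S runs Z => runs runs two S S runs Z   [T → S]
runs runs two S S runs Z => runs runs two S runs Z S runs Z   [S → S runs Z]
runs runs two S runs Z S runs Z => runs runs two S runs Z runs Z S runs Z   [S → S runs Z]
runs runs two S runs Z runs Z S runs Z => runs runs two S runs Z runs Z runs Z S runs Z   [S → S runs Z]
runs runs two S runs Z runs Z runs Z S runs Z => runs runs two two runs Z runs Z runs Z S runs Z   [S → two]
runs runs two two runs Z runs Z runs Z S runs Z => runs runs two two runs runs this runs Z runs Z S runs Z   [Z → runs this]
runs runs two two runs runs this runs Z runs Z S runs Z => runs runs two two runs runs this runs runs this runs Z S runs Z   [Z → runs this]
runs runs two two runs runs this runs runs this runs Z S runs Z => runs runs two two runs runs this runs runs this runs runs this S runs Z   [Z → runs this]
runs runs two two runs runs this runs runs this runs runs this S runs Z => runs runs two two runs runs this runs runs this runs runs this two runs Z   [S → two]
runs runs two two runs runs this runs runs this runs runs this two runs Z => runs runs two two runs runs this runs runs this runs runs this two runs runs this   [Z → runs this]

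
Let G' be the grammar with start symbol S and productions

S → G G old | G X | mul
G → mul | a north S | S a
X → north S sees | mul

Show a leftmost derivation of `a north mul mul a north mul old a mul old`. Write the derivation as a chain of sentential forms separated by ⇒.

S ⇒ G G old ⇒ S a G old ⇒ G G old a G old ⇒ a north S G old a G old ⇒ a north G X G old a G old ⇒ a north mul X G old a G old ⇒ a north mul mul G old a G old ⇒ a north mul mul a north S old a G old ⇒ a north mul mul a north mul old a G old ⇒ a north mul mul a north mul old a mul old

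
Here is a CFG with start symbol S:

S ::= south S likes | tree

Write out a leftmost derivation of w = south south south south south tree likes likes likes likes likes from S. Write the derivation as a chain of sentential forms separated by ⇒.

S ⇒ south S likes ⇒ south south S likes likes ⇒ south south south S likes likes likes ⇒ south south south south S likes likes likes likes ⇒ south south south south south S likes likes likes likes likes ⇒ south south south south south tree likes likes likes likes likes

S ⇒ south S likes   [S ::= south S likes]
south S likes ⇒ south south S likes likes   [S ::= south S likes]
south south S likes likes ⇒ south south south S likes likes likes   [S ::= south S likes]
south south south S likes likes likes ⇒ south south south south S likes likes likes likes   [S ::= south S likes]
south south south south S likes likes likes likes ⇒ south south south south south S likes likes likes likes likes   [S ::= south S likes]
south south south south south S likes likes likes likes likes ⇒ south south south south south tree likes likes likes likes likes   [S ::= tree]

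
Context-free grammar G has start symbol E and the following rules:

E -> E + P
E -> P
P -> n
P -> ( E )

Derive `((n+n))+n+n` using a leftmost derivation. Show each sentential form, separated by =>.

E=>E+P=>E+P+P=>P+P+P=>(E)+P+P=>(P)+P+P=>((E))+P+P=>((E+P))+P+P=>((P+P))+P+P=>((n+P))+P+P=>((n+n))+P+P=>((n+n))+n+P=>((n+n))+n+n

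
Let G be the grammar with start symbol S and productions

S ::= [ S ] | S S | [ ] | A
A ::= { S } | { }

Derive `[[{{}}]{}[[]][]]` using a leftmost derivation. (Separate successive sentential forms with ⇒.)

S ⇒ [S]   [S ::= [ S ]]
[S] ⇒ [SS]   [S ::= S S]
[SS] ⇒ [SSS]   [S ::= S S]
[SSS] ⇒ [[S]SS]   [S ::= [ S ]]
[[S]SS] ⇒ [[A]SS]   [S ::= A]
[[A]SS] ⇒ [[{S}]SS]   [A ::= { S }]
[[{S}]SS] ⇒ [[{A}]SS]   [S ::= A]
[[{A}]SS] ⇒ [[{{}}]SS]   [A ::= { }]
[[{{}}]SS] ⇒ [[{{}}]SSS]   [S ::= S S]
[[{{}}]SSS] ⇒ [[{{}}]ASS]   [S ::= A]
[[{{}}]ASS] ⇒ [[{{}}]{}SS]   [A ::= { }]
[[{{}}]{}SS] ⇒ [[{{}}]{}[S]S]   [S ::= [ S ]]
[[{{}}]{}[S]S] ⇒ [[{{}}]{}[[]]S]   [S ::= [ ]]
[[{{}}]{}[[]]S] ⇒ [[{{}}]{}[[]][]]   [S ::= [ ]]

S ⇒ [S] ⇒ [SS] ⇒ [SSS] ⇒ [[S]SS] ⇒ [[A]SS] ⇒ [[{S}]SS] ⇒ [[{A}]SS] ⇒ [[{{}}]SS] ⇒ [[{{}}]SSS] ⇒ [[{{}}]ASS] ⇒ [[{{}}]{}SS] ⇒ [[{{}}]{}[S]S] ⇒ [[{{}}]{}[[]]S] ⇒ [[{{}}]{}[[]][]]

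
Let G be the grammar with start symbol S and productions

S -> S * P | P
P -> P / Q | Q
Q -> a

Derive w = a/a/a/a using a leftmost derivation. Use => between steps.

S => P => P/Q => P/Q/Q => P/Q/Q/Q => Q/Q/Q/Q => a/Q/Q/Q => a/a/Q/Q => a/a/a/Q => a/a/a/a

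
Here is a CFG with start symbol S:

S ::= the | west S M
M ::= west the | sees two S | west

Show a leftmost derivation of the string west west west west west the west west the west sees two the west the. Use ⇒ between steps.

S ⇒ west S M ⇒ west west S M M ⇒ west west west S M M M ⇒ west west west west S M M M M ⇒ west west west west west S M M M M M ⇒ west west west west west the M M M M M ⇒ west west west west west the west M M M M ⇒ west west west west west the west west the M M M ⇒ west west west west west the west west the west M M ⇒ west west west west west the west west the west sees two S M ⇒ west west west west west the west west the west sees two the M ⇒ west west west west west the west west the west sees two the west the

S ⇒ west S M   [S ::= west S M]
west S M ⇒ west west S M M   [S ::= west S M]
west west S M M ⇒ west west west S M M M   [S ::= west S M]
west west west S M M M ⇒ west west west west S M M M M   [S ::= west S M]
west west west west S M M M M ⇒ west west west west west S M M M M M   [S ::= west S M]
west west west west west S M M M M M ⇒ west west west west west the M M M M M   [S ::= the]
west west west west west the M M M M M ⇒ west west west west west the west M M M M   [M ::= west]
west west west west west the west M M M M ⇒ west west west west west the west west the M M M   [M ::= west the]
west west west west west the west west the M M M ⇒ west west west west west the west west the west M M   [M ::= west]
west west west west west the west west the west M M ⇒ west west west west west the west west the west sees two S M   [M ::= sees two S]
west west west west west the west west the west sees two S M ⇒ west west west west west the west west the west sees two the M   [S ::= the]
west west west west west the west west the west sees two the M ⇒ west west west west west the west west the west sees two the west the   [M ::= west the]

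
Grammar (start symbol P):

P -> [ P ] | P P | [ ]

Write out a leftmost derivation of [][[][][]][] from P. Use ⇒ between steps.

P⇒PP⇒PPP⇒[]PP⇒[][P]P⇒[][PP]P⇒[][PPP]P⇒[][[]PP]P⇒[][[][]P]P⇒[][[][][]]P⇒[][[][][]][]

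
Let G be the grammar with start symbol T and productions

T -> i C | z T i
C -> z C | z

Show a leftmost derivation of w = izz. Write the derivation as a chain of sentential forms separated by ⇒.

T ⇒ iC   [T -> i C]
iC ⇒ izC   [C -> z C]
izC ⇒ izz   [C -> z]

T⇒iC⇒izC⇒izz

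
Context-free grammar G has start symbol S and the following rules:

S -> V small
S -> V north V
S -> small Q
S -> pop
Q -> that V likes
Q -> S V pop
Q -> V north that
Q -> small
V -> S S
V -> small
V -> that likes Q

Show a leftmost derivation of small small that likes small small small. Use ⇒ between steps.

S ⇒ V small ⇒ S S small ⇒ V small S small ⇒ small small S small ⇒ small small V small small ⇒ small small that likes Q small small ⇒ small small that likes small small small

S ⇒ V small   [S -> V small]
V small ⇒ S S small   [V -> S S]
S S small ⇒ V small S small   [S -> V small]
V small S small ⇒ small small S small   [V -> small]
small small S small ⇒ small small V small small   [S -> V small]
small small V small small ⇒ small small that likes Q small small   [V -> that likes Q]
small small that likes Q small small ⇒ small small that likes small small small   [Q -> small]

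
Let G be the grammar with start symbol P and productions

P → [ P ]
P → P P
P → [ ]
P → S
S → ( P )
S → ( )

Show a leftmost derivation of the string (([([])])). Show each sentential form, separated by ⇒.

P ⇒ S ⇒ (P) ⇒ (S) ⇒ ((P)) ⇒ (([P])) ⇒ (([S])) ⇒ (([(P)])) ⇒ (([([])]))

P ⇒ S   [P → S]
S ⇒ (P)   [S → ( P )]
(P) ⇒ (S)   [P → S]
(S) ⇒ ((P))   [S → ( P )]
((P)) ⇒ (([P]))   [P → [ P ]]
(([P])) ⇒ (([S]))   [P → S]
(([S])) ⇒ (([(P)]))   [S → ( P )]
(([(P)])) ⇒ (([([])]))   [P → [ ]]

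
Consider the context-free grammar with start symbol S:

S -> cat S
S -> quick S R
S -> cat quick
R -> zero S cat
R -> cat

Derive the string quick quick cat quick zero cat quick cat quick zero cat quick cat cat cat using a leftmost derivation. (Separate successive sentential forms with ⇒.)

S ⇒ quick S R   [S -> quick S R]
quick S R ⇒ quick quick S R R   [S -> quick S R]
quick quick S R R ⇒ quick quick cat quick R R   [S -> cat quick]
quick quick cat quick R R ⇒ quick quick cat quick zero S cat R   [R -> zero S cat]
quick quick cat quick zero S cat R ⇒ quick quick cat quick zero cat S cat R   [S -> cat S]
quick quick cat quick zero cat S cat R ⇒ quick quick cat quick zero cat quick S R cat R   [S -> quick S R]
quick quick cat quick zero cat quick S R cat R ⇒ quick quick cat quick zero cat quick cat quick R cat R   [S -> cat quick]
quick quick cat quick zero cat quick cat quick R cat R ⇒ quick quick cat quick zero cat quick cat quick zero S cat cat R   [R -> zero S cat]
quick quick cat quick zero cat quick cat quick zero S cat cat R ⇒ quick quick cat quick zero cat quick cat quick zero cat quick cat cat R   [S -> cat quick]
quick quick cat quick zero cat quick cat quick zero cat quick cat cat R ⇒ quick quick cat quick zero cat quick cat quick zero cat quick cat cat cat   [R -> cat]

S ⇒ quick S R ⇒ quick quick S R R ⇒ quick quick cat quick R R ⇒ quick quick cat quick zero S cat R ⇒ quick quick cat quick zero cat S cat R ⇒ quick quick cat quick zero cat quick S R cat R ⇒ quick quick cat quick zero cat quick cat quick R cat R ⇒ quick quick cat quick zero cat quick cat quick zero S cat cat R ⇒ quick quick cat quick zero cat quick cat quick zero cat quick cat cat R ⇒ quick quick cat quick zero cat quick cat quick zero cat quick cat cat cat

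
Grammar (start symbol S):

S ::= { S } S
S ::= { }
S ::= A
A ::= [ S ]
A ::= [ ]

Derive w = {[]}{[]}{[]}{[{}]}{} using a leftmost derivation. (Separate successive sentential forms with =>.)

S => {S}S => {A}S => {[]}S => {[]}{S}S => {[]}{A}S => {[]}{[]}S => {[]}{[]}{S}S => {[]}{[]}{A}S => {[]}{[]}{[]}S => {[]}{[]}{[]}{S}S => {[]}{[]}{[]}{A}S => {[]}{[]}{[]}{[S]}S => {[]}{[]}{[]}{[{}]}S => {[]}{[]}{[]}{[{}]}{}

S => {S}S   [S ::= { S } S]
{S}S => {A}S   [S ::= A]
{A}S => {[]}S   [A ::= [ ]]
{[]}S => {[]}{S}S   [S ::= { S } S]
{[]}{S}S => {[]}{A}S   [S ::= A]
{[]}{A}S => {[]}{[]}S   [A ::= [ ]]
{[]}{[]}S => {[]}{[]}{S}S   [S ::= { S } S]
{[]}{[]}{S}S => {[]}{[]}{A}S   [S ::= A]
{[]}{[]}{A}S => {[]}{[]}{[]}S   [A ::= [ ]]
{[]}{[]}{[]}S => {[]}{[]}{[]}{S}S   [S ::= { S } S]
{[]}{[]}{[]}{S}S => {[]}{[]}{[]}{A}S   [S ::= A]
{[]}{[]}{[]}{A}S => {[]}{[]}{[]}{[S]}S   [A ::= [ S ]]
{[]}{[]}{[]}{[S]}S => {[]}{[]}{[]}{[{}]}S   [S ::= { }]
{[]}{[]}{[]}{[{}]}S => {[]}{[]}{[]}{[{}]}{}   [S ::= { }]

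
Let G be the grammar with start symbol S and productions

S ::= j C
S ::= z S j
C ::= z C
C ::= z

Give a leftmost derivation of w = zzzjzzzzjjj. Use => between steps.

S => zSj   [S ::= z S j]
zSj => zzSjj   [S ::= z S j]
zzSjj => zzzSjjj   [S ::= z S j]
zzzSjjj => zzzjCjjj   [S ::= j C]
zzzjCjjj => zzzjzCjjj   [C ::= z C]
zzzjzCjjj => zzzjzzCjjj   [C ::= z C]
zzzjzzCjjj => zzzjzzzCjjj   [C ::= z C]
zzzjzzzCjjj => zzzjzzzzjjj   [C ::= z]

S => zSj => zzSjj => zzzSjjj => zzzjCjjj => zzzjzCjjj => zzzjzzCjjj => zzzjzzzCjjj => zzzjzzzzjjj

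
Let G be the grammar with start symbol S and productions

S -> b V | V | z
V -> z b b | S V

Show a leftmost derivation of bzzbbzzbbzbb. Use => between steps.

S=>bV=>bSV=>bVV=>bSVV=>bzVV=>bzSVV=>bzVVV=>bzzbbVV=>bzzbbSVV=>bzzbbzVV=>bzzbbzzbbV=>bzzbbzzbbzbb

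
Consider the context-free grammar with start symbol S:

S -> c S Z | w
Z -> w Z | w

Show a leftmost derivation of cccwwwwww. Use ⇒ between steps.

S ⇒ cSZ ⇒ ccSZZ ⇒ cccSZZZ ⇒ cccwZZZ ⇒ cccwwZZZ ⇒ cccwwwZZ ⇒ cccwwwwZ ⇒ cccwwwwwZ ⇒ cccwwwwww

S ⇒ cSZ   [S -> c S Z]
cSZ ⇒ ccSZZ   [S -> c S Z]
ccSZZ ⇒ cccSZZZ   [S -> c S Z]
cccSZZZ ⇒ cccwZZZ   [S -> w]
cccwZZZ ⇒ cccwwZZZ   [Z -> w Z]
cccwwZZZ ⇒ cccwwwZZ   [Z -> w]
cccwwwZZ ⇒ cccwwwwZ   [Z -> w]
cccwwwwZ ⇒ cccwwwwwZ   [Z -> w Z]
cccwwwwwZ ⇒ cccwwwwww   [Z -> w]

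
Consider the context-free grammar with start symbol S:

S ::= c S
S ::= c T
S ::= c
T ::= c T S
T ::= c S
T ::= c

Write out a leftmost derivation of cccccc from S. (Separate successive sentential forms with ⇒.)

S⇒cT⇒ccTS⇒cccTSS⇒ccccSS⇒cccccS⇒cccccc

S ⇒ cT   [S ::= c T]
cT ⇒ ccTS   [T ::= c T S]
ccTS ⇒ cccTSS   [T ::= c T S]
cccTSS ⇒ ccccSS   [T ::= c]
ccccSS ⇒ cccccS   [S ::= c]
cccccS ⇒ cccccc   [S ::= c]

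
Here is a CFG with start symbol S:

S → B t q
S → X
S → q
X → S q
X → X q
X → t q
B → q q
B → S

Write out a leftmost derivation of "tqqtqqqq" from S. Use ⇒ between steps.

S ⇒ X ⇒ Sq ⇒ Xq ⇒ Xqq ⇒ Sqqq ⇒ Btqqqq ⇒ Stqqqq ⇒ Xtqqqq ⇒ Sqtqqqq ⇒ Xqtqqqq ⇒ tqqtqqqq

S ⇒ X   [S → X]
X ⇒ Sq   [X → S q]
Sq ⇒ Xq   [S → X]
Xq ⇒ Xqq   [X → X q]
Xqq ⇒ Sqqq   [X → S q]
Sqqq ⇒ Btqqqq   [S → B t q]
Btqqqq ⇒ Stqqqq   [B → S]
Stqqqq ⇒ Xtqqqq   [S → X]
Xtqqqq ⇒ Sqtqqqq   [X → S q]
Sqtqqqq ⇒ Xqtqqqq   [S → X]
Xqtqqqq ⇒ tqqtqqqq   [X → t q]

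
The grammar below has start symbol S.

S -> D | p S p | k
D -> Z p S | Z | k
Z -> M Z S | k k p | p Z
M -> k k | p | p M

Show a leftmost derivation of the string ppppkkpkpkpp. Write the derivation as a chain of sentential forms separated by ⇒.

S⇒pSp⇒ppSpp⇒ppDpp⇒ppZpSpp⇒pppZpSpp⇒pppMZSpSpp⇒ppppZSpSpp⇒ppppkkpSpSpp⇒ppppkkpkpSpp⇒ppppkkpkpkpp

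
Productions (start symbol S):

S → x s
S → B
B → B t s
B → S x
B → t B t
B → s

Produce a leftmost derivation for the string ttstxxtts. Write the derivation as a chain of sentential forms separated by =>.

S => B => Bts => tBtts => tSxtts => tBxtts => tSxxtts => tBxxtts => ttBtxxtts => ttstxxtts

S => B   [S → B]
B => Bts   [B → B t s]
Bts => tBtts   [B → t B t]
tBtts => tSxtts   [B → S x]
tSxtts => tBxtts   [S → B]
tBxtts => tSxxtts   [B → S x]
tSxxtts => tBxxtts   [S → B]
tBxxtts => ttBtxxtts   [B → t B t]
ttBtxxtts => ttstxxtts   [B → s]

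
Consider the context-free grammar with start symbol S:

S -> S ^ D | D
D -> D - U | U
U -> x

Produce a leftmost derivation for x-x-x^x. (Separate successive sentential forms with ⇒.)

S ⇒ S^D   [S -> S ^ D]
S^D ⇒ D^D   [S -> D]
D^D ⇒ D-U^D   [D -> D - U]
D-U^D ⇒ D-U-U^D   [D -> D - U]
D-U-U^D ⇒ U-U-U^D   [D -> U]
U-U-U^D ⇒ x-U-U^D   [U -> x]
x-U-U^D ⇒ x-x-U^D   [U -> x]
x-x-U^D ⇒ x-x-x^D   [U -> x]
x-x-x^D ⇒ x-x-x^U   [D -> U]
x-x-x^U ⇒ x-x-x^x   [U -> x]

S ⇒ S^D ⇒ D^D ⇒ D-U^D ⇒ D-U-U^D ⇒ U-U-U^D ⇒ x-U-U^D ⇒ x-x-U^D ⇒ x-x-x^D ⇒ x-x-x^U ⇒ x-x-x^x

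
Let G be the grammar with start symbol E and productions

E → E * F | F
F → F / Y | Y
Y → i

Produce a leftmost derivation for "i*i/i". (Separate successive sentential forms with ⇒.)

E ⇒ E*F   [E → E * F]
E*F ⇒ F*F   [E → F]
F*F ⇒ Y*F   [F → Y]
Y*F ⇒ i*F   [Y → i]
i*F ⇒ i*F/Y   [F → F / Y]
i*F/Y ⇒ i*Y/Y   [F → Y]
i*Y/Y ⇒ i*i/Y   [Y → i]
i*i/Y ⇒ i*i/i   [Y → i]

E ⇒ E*F ⇒ F*F ⇒ Y*F ⇒ i*F ⇒ i*F/Y ⇒ i*Y/Y ⇒ i*i/Y ⇒ i*i/i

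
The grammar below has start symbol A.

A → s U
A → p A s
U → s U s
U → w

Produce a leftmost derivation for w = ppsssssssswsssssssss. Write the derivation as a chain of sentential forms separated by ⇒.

A ⇒ pAs ⇒ ppAss ⇒ ppsUss ⇒ ppssUsss ⇒ ppsssUssss ⇒ ppssssUsssss ⇒ ppsssssUssssss ⇒ ppssssssUsssssss ⇒ ppsssssssUssssssss ⇒ ppssssssssUsssssssss ⇒ ppsssssssswsssssssss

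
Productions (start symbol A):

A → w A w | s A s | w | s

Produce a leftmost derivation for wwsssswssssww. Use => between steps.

A => wAw => wwAww => wwsAsww => wwssAssww => wwsssAsssww => wwssssAssssww => wwsssswssssww

A => wAw   [A → w A w]
wAw => wwAww   [A → w A w]
wwAww => wwsAsww   [A → s A s]
wwsAsww => wwssAssww   [A → s A s]
wwssAssww => wwsssAsssww   [A → s A s]
wwsssAsssww => wwssssAssssww   [A → s A s]
wwssssAssssww => wwsssswssssww   [A → w]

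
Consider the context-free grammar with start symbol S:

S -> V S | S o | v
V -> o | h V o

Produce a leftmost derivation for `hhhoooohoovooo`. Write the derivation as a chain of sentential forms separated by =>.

S => So => Soo => VSoo => hVoSoo => hhVooSoo => hhhVoooSoo => hhhooooSoo => hhhooooVSoo => hhhoooohVoSoo => hhhoooohooSoo => hhhoooohooSooo => hhhoooohoovooo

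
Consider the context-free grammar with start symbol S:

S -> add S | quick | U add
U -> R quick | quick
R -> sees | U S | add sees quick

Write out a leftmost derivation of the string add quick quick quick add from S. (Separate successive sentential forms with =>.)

S => add S => add U add => add R quick add => add U S quick add => add quick S quick add => add quick quick quick add

S => add S   [S -> add S]
add S => add U add   [S -> U add]
add U add => add R quick add   [U -> R quick]
add R quick add => add U S quick add   [R -> U S]
add U S quick add => add quick S quick add   [U -> quick]
add quick S quick add => add quick quick quick add   [S -> quick]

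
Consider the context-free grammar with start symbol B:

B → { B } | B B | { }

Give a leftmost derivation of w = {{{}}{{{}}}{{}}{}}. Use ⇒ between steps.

B⇒{B}⇒{BB}⇒{BBB}⇒{{B}BB}⇒{{{}}BB}⇒{{{}}BBB}⇒{{{}}{B}BB}⇒{{{}}{{B}}BB}⇒{{{}}{{{}}}BB}⇒{{{}}{{{}}}{B}B}⇒{{{}}{{{}}}{{}}B}⇒{{{}}{{{}}}{{}}{}}

B ⇒ {B}   [B → { B }]
{B} ⇒ {BB}   [B → B B]
{BB} ⇒ {BBB}   [B → B B]
{BBB} ⇒ {{B}BB}   [B → { B }]
{{B}BB} ⇒ {{{}}BB}   [B → { }]
{{{}}BB} ⇒ {{{}}BBB}   [B → B B]
{{{}}BBB} ⇒ {{{}}{B}BB}   [B → { B }]
{{{}}{B}BB} ⇒ {{{}}{{B}}BB}   [B → { B }]
{{{}}{{B}}BB} ⇒ {{{}}{{{}}}BB}   [B → { }]
{{{}}{{{}}}BB} ⇒ {{{}}{{{}}}{B}B}   [B → { B }]
{{{}}{{{}}}{B}B} ⇒ {{{}}{{{}}}{{}}B}   [B → { }]
{{{}}{{{}}}{{}}B} ⇒ {{{}}{{{}}}{{}}{}}   [B → { }]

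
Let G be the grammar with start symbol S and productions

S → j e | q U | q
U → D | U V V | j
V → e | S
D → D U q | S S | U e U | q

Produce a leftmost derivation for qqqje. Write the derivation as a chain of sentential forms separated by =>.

S => qU   [S → q U]
qU => qD   [U → D]
qD => qSS   [D → S S]
qSS => qqUS   [S → q U]
qqUS => qqDS   [U → D]
qqDS => qqqS   [D → q]
qqqS => qqqje   [S → j e]

S=>qU=>qD=>qSS=>qqUS=>qqDS=>qqqS=>qqqje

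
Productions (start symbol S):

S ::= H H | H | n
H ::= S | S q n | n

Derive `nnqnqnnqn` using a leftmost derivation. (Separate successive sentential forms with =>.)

S => HH => SqnH => HHqnH => nHqnH => nSqnqnH => nnqnqnH => nnqnqnSqn => nnqnqnnqn

S => HH   [S ::= H H]
HH => SqnH   [H ::= S q n]
SqnH => HHqnH   [S ::= H H]
HHqnH => nHqnH   [H ::= n]
nHqnH => nSqnqnH   [H ::= S q n]
nSqnqnH => nnqnqnH   [S ::= n]
nnqnqnH => nnqnqnSqn   [H ::= S q n]
nnqnqnSqn => nnqnqnnqn   [S ::= n]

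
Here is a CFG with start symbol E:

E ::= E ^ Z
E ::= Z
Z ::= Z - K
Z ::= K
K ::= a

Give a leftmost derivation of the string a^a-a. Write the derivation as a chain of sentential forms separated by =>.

E=>E^Z=>Z^Z=>K^Z=>a^Z=>a^Z-K=>a^K-K=>a^a-K=>a^a-a

E => E^Z   [E ::= E ^ Z]
E^Z => Z^Z   [E ::= Z]
Z^Z => K^Z   [Z ::= K]
K^Z => a^Z   [K ::= a]
a^Z => a^Z-K   [Z ::= Z - K]
a^Z-K => a^K-K   [Z ::= K]
a^K-K => a^a-K   [K ::= a]
a^a-K => a^a-a   [K ::= a]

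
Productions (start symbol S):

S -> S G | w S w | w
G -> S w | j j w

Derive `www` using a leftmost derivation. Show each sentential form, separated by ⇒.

S⇒SG⇒wG⇒wSw⇒www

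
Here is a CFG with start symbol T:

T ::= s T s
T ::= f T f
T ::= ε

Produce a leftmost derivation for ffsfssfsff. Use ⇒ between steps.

T ⇒ fTf ⇒ ffTff ⇒ ffsTsff ⇒ ffsfTfsff ⇒ ffsfsTsfsff ⇒ ffsfssfsff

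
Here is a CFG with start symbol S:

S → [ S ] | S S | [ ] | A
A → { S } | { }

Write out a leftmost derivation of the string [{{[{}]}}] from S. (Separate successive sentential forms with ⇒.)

S⇒[S]⇒[A]⇒[{S}]⇒[{A}]⇒[{{S}}]⇒[{{[S]}}]⇒[{{[A]}}]⇒[{{[{}]}}]

S ⇒ [S]   [S → [ S ]]
[S] ⇒ [A]   [S → A]
[A] ⇒ [{S}]   [A → { S }]
[{S}] ⇒ [{A}]   [S → A]
[{A}] ⇒ [{{S}}]   [A → { S }]
[{{S}}] ⇒ [{{[S]}}]   [S → [ S ]]
[{{[S]}}] ⇒ [{{[A]}}]   [S → A]
[{{[A]}}] ⇒ [{{[{}]}}]   [A → { }]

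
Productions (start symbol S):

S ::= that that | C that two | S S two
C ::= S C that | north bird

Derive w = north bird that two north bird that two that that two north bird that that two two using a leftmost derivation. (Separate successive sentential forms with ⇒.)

S ⇒ S S two ⇒ C that two S two ⇒ north bird that two S two ⇒ north bird that two C that two two ⇒ north bird that two S C that that two two ⇒ north bird that two S S two C that that two two ⇒ north bird that two C that two S two C that that two two ⇒ north bird that two north bird that two S two C that that two two ⇒ north bird that two north bird that two that that two C that that two two ⇒ north bird that two north bird that two that that two north bird that that two two

S ⇒ S S two   [S ::= S S two]
S S two ⇒ C that two S two   [S ::= C that two]
C that two S two ⇒ north bird that two S two   [C ::= north bird]
north bird that two S two ⇒ north bird that two C that two two   [S ::= C that two]
north bird that two C that two two ⇒ north bird that two S C that that two two   [C ::= S C that]
north bird that two S C that that two two ⇒ north bird that two S S two C that that two two   [S ::= S S two]
north bird that two S S two C that that two two ⇒ north bird that two C that two S two C that that two two   [S ::= C that two]
north bird that two C that two S two C that that two two ⇒ north bird that two north bird that two S two C that that two two   [C ::= north bird]
north bird that two north bird that two S two C that that two two ⇒ north bird that two north bird that two that that two C that that two two   [S ::= that that]
north bird that two north bird that two that that two C that that two two ⇒ north bird that two north bird that two that that two north bird that that two two   [C ::= north bird]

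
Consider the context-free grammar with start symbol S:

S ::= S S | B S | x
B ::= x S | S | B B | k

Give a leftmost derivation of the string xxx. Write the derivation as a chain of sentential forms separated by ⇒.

S ⇒ BS   [S ::= B S]
BS ⇒ SS   [B ::= S]
SS ⇒ xS   [S ::= x]
xS ⇒ xBS   [S ::= B S]
xBS ⇒ xSS   [B ::= S]
xSS ⇒ xxS   [S ::= x]
xxS ⇒ xxx   [S ::= x]

S⇒BS⇒SS⇒xS⇒xBS⇒xSS⇒xxS⇒xxx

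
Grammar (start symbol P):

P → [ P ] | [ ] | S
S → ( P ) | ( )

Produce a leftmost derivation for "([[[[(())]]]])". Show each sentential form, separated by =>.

P => S => (P) => ([P]) => ([[P]]) => ([[[P]]]) => ([[[[P]]]]) => ([[[[S]]]]) => ([[[[(P)]]]]) => ([[[[(S)]]]]) => ([[[[(())]]]])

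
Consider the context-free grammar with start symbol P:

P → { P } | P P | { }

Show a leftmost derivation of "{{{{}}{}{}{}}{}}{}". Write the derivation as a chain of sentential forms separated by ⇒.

P⇒PP⇒{P}P⇒{PP}P⇒{{P}P}P⇒{{PP}P}P⇒{{PPP}P}P⇒{{PPPP}P}P⇒{{{P}PPP}P}P⇒{{{{}}PPP}P}P⇒{{{{}}{}PP}P}P⇒{{{{}}{}{}P}P}P⇒{{{{}}{}{}{}}P}P⇒{{{{}}{}{}{}}{}}P⇒{{{{}}{}{}{}}{}}{}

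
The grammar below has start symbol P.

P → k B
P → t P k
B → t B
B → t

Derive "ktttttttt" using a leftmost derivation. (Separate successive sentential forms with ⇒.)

P ⇒ kB   [P → k B]
kB ⇒ ktB   [B → t B]
ktB ⇒ kttB   [B → t B]
kttB ⇒ ktttB   [B → t B]
ktttB ⇒ kttttB   [B → t B]
kttttB ⇒ ktttttB   [B → t B]
ktttttB ⇒ kttttttB   [B → t B]
kttttttB ⇒ ktttttttB   [B → t B]
ktttttttB ⇒ ktttttttt   [B → t]

P ⇒ kB ⇒ ktB ⇒ kttB ⇒ ktttB ⇒ kttttB ⇒ ktttttB ⇒ kttttttB ⇒ ktttttttB ⇒ ktttttttt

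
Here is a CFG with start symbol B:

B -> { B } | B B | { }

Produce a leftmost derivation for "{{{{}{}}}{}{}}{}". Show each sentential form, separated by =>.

B => BB => {B}B => {BB}B => {{B}B}B => {{{B}}B}B => {{{BB}}B}B => {{{{}B}}B}B => {{{{}{}}}B}B => {{{{}{}}}BB}B => {{{{}{}}}{}B}B => {{{{}{}}}{}{}}B => {{{{}{}}}{}{}}{}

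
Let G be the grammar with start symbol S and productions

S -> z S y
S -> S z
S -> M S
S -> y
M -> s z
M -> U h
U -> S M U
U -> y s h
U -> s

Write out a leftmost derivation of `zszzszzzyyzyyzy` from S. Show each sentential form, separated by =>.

S => zSy => zMSy => zszSy => zszSzy => zszzSyzy => zszzMSyzy => zszzszSyzy => zszzszzSyyzy => zszzszzSzyyzy => zszzszzzSyzyyzy => zszzszzzyyzyyzy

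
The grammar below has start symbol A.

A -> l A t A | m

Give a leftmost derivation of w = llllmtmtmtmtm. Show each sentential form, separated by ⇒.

A ⇒ lAtA   [A -> l A t A]
lAtA ⇒ llAtAtA   [A -> l A t A]
llAtAtA ⇒ lllAtAtAtA   [A -> l A t A]
lllAtAtAtA ⇒ llllAtAtAtAtA   [A -> l A t A]
llllAtAtAtAtA ⇒ llllmtAtAtAtA   [A -> m]
llllmtAtAtAtA ⇒ llllmtmtAtAtA   [A -> m]
llllmtmtAtAtA ⇒ llllmtmtmtAtA   [A -> m]
llllmtmtmtAtA ⇒ llllmtmtmtmtA   [A -> m]
llllmtmtmtmtA ⇒ llllmtmtmtmtm   [A -> m]

A ⇒ lAtA ⇒ llAtAtA ⇒ lllAtAtAtA ⇒ llllAtAtAtAtA ⇒ llllmtAtAtAtA ⇒ llllmtmtAtAtA ⇒ llllmtmtmtAtA ⇒ llllmtmtmtmtA ⇒ llllmtmtmtmtm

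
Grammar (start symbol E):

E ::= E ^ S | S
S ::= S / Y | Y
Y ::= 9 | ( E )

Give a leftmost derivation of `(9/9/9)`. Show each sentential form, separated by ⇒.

E ⇒ S ⇒ Y ⇒ (E) ⇒ (S) ⇒ (S/Y) ⇒ (S/Y/Y) ⇒ (Y/Y/Y) ⇒ (9/Y/Y) ⇒ (9/9/Y) ⇒ (9/9/9)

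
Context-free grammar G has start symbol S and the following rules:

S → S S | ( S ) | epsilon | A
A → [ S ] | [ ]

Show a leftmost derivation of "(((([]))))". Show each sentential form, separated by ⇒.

S ⇒ SS   [S → S S]
SS ⇒ (S)S   [S → ( S )]
(S)S ⇒ ((S))S   [S → ( S )]
((S))S ⇒ (((S)))S   [S → ( S )]
(((S)))S ⇒ ((((S))))S   [S → ( S )]
((((S))))S ⇒ ((((SS))))S   [S → S S]
((((SS))))S ⇒ ((((AS))))S   [S → A]
((((AS))))S ⇒ (((([]S))))S   [A → [ ]]
(((([]S))))S ⇒ (((([]))))S   [S → epsilon]
(((([]))))S ⇒ (((([]))))   [S → epsilon]

S ⇒ SS ⇒ (S)S ⇒ ((S))S ⇒ (((S)))S ⇒ ((((S))))S ⇒ ((((SS))))S ⇒ ((((AS))))S ⇒ (((([]S))))S ⇒ (((([]))))S ⇒ (((([]))))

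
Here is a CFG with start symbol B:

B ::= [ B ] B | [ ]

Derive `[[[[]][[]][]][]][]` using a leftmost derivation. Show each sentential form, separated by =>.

B => [B]B   [B ::= [ B ] B]
[B]B => [[B]B]B   [B ::= [ B ] B]
[[B]B]B => [[[B]B]B]B   [B ::= [ B ] B]
[[[B]B]B]B => [[[[]]B]B]B   [B ::= [ ]]
[[[[]]B]B]B => [[[[]][B]B]B]B   [B ::= [ B ] B]
[[[[]][B]B]B]B => [[[[]][[]]B]B]B   [B ::= [ ]]
[[[[]][[]]B]B]B => [[[[]][[]][]]B]B   [B ::= [ ]]
[[[[]][[]][]]B]B => [[[[]][[]][]][]]B   [B ::= [ ]]
[[[[]][[]][]][]]B => [[[[]][[]][]][]][]   [B ::= [ ]]

B => [B]B => [[B]B]B => [[[B]B]B]B => [[[[]]B]B]B => [[[[]][B]B]B]B => [[[[]][[]]B]B]B => [[[[]][[]][]]B]B => [[[[]][[]][]][]]B => [[[[]][[]][]][]][]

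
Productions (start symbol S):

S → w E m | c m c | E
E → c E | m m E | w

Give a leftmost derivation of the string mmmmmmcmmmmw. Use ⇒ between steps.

S ⇒ E ⇒ mmE ⇒ mmmmE ⇒ mmmmmmE ⇒ mmmmmmcE ⇒ mmmmmmcmmE ⇒ mmmmmmcmmmmE ⇒ mmmmmmcmmmmw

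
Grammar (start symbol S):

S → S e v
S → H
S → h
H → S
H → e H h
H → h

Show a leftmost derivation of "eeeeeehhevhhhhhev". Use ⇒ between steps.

S ⇒ Sev ⇒ Hev ⇒ eHhev ⇒ eeHhhev ⇒ eeeHhhhev ⇒ eeeeHhhhhev ⇒ eeeeeHhhhhhev ⇒ eeeeeShhhhhev ⇒ eeeeeSevhhhhhev ⇒ eeeeeHevhhhhhev ⇒ eeeeeeHhevhhhhhev ⇒ eeeeeehhevhhhhhev

S ⇒ Sev   [S → S e v]
Sev ⇒ Hev   [S → H]
Hev ⇒ eHhev   [H → e H h]
eHhev ⇒ eeHhhev   [H → e H h]
eeHhhev ⇒ eeeHhhhev   [H → e H h]
eeeHhhhev ⇒ eeeeHhhhhev   [H → e H h]
eeeeHhhhhev ⇒ eeeeeHhhhhhev   [H → e H h]
eeeeeHhhhhhev ⇒ eeeeeShhhhhev   [H → S]
eeeeeShhhhhev ⇒ eeeeeSevhhhhhev   [S → S e v]
eeeeeSevhhhhhev ⇒ eeeeeHevhhhhhev   [S → H]
eeeeeHevhhhhhev ⇒ eeeeeeHhevhhhhhev   [H → e H h]
eeeeeeHhevhhhhhev ⇒ eeeeeehhevhhhhhev   [H → h]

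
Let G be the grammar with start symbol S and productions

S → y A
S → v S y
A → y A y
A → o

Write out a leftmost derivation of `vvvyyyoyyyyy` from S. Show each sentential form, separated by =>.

S => vSy => vvSyy => vvvSyyy => vvvyAyyy => vvvyyAyyyy => vvvyyyAyyyyy => vvvyyyoyyyyy

S => vSy   [S → v S y]
vSy => vvSyy   [S → v S y]
vvSyy => vvvSyyy   [S → v S y]
vvvSyyy => vvvyAyyy   [S → y A]
vvvyAyyy => vvvyyAyyyy   [A → y A y]
vvvyyAyyyy => vvvyyyAyyyyy   [A → y A y]
vvvyyyAyyyyy => vvvyyyoyyyyy   [A → o]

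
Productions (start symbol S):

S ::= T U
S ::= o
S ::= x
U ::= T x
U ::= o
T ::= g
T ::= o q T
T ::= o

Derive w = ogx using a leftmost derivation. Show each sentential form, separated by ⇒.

S ⇒ TU ⇒ oU ⇒ oTx ⇒ ogx

S ⇒ TU   [S ::= T U]
TU ⇒ oU   [T ::= o]
oU ⇒ oTx   [U ::= T x]
oTx ⇒ ogx   [T ::= g]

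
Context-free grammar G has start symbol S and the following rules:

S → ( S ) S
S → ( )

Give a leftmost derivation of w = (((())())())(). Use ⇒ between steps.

S ⇒ (S)S ⇒ ((S)S)S ⇒ (((S)S)S)S ⇒ (((())S)S)S ⇒ (((())())S)S ⇒ (((())())())S ⇒ (((())())())()

S ⇒ (S)S   [S → ( S ) S]
(S)S ⇒ ((S)S)S   [S → ( S ) S]
((S)S)S ⇒ (((S)S)S)S   [S → ( S ) S]
(((S)S)S)S ⇒ (((())S)S)S   [S → ( )]
(((())S)S)S ⇒ (((())())S)S   [S → ( )]
(((())())S)S ⇒ (((())())())S   [S → ( )]
(((())())())S ⇒ (((())())())()   [S → ( )]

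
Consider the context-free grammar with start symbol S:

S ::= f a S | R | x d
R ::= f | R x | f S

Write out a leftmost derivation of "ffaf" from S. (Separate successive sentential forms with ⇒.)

S ⇒ R ⇒ fS ⇒ ffaS ⇒ ffaR ⇒ ffaf

S ⇒ R   [S ::= R]
R ⇒ fS   [R ::= f S]
fS ⇒ ffaS   [S ::= f a S]
ffaS ⇒ ffaR   [S ::= R]
ffaR ⇒ ffaf   [R ::= f]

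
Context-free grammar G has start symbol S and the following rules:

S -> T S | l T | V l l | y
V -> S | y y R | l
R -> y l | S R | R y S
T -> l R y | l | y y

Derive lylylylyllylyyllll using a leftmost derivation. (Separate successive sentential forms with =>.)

S => Vll => Sll => TSll => lRySll => lylySll => lylyTSll => lylylRySll => lylylRySySll => lylylylySySll => lylylylylTySll => lylylylyllRyySll => lylylylyllylyySll => lylylylyllylyylTll => lylylylyllylyyllll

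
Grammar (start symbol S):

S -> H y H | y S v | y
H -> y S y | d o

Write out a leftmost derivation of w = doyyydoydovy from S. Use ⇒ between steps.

S ⇒ HyH ⇒ doyH ⇒ doyySy ⇒ doyyySvy ⇒ doyyyHyHvy ⇒ doyyydoyHvy ⇒ doyyydoydovy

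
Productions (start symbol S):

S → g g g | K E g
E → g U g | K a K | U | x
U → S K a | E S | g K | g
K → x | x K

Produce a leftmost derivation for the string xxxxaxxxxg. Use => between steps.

S => KEg => xKEg => xxEg => xxKaKg => xxxKaKg => xxxxaKg => xxxxaxKg => xxxxaxxKg => xxxxaxxxKg => xxxxaxxxxg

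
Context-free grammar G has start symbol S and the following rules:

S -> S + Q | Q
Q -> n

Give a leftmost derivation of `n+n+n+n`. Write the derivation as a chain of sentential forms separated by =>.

S => S+Q   [S -> S + Q]
S+Q => S+Q+Q   [S -> S + Q]
S+Q+Q => S+Q+Q+Q   [S -> S + Q]
S+Q+Q+Q => Q+Q+Q+Q   [S -> Q]
Q+Q+Q+Q => n+Q+Q+Q   [Q -> n]
n+Q+Q+Q => n+n+Q+Q   [Q -> n]
n+n+Q+Q => n+n+n+Q   [Q -> n]
n+n+n+Q => n+n+n+n   [Q -> n]

S => S+Q => S+Q+Q => S+Q+Q+Q => Q+Q+Q+Q => n+Q+Q+Q => n+n+Q+Q => n+n+n+Q => n+n+n+n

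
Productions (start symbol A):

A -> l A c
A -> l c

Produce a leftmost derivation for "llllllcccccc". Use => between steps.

A => lAc => llAcc => lllAccc => llllAcccc => lllllAccccc => llllllcccccc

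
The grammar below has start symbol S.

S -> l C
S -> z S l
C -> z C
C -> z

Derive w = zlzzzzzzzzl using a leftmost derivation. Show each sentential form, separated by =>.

S=>zSl=>zlCl=>zlzCl=>zlzzCl=>zlzzzCl=>zlzzzzCl=>zlzzzzzCl=>zlzzzzzzCl=>zlzzzzzzzCl=>zlzzzzzzzzl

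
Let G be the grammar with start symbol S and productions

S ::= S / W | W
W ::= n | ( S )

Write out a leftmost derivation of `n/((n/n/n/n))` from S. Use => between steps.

S => S/W => W/W => n/W => n/(S) => n/(W) => n/((S)) => n/((S/W)) => n/((S/W/W)) => n/((S/W/W/W)) => n/((W/W/W/W)) => n/((n/W/W/W)) => n/((n/n/W/W)) => n/((n/n/n/W)) => n/((n/n/n/n))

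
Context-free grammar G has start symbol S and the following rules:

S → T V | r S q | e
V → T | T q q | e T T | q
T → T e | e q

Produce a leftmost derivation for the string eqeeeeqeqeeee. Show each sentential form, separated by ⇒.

S ⇒ TV ⇒ TeV ⇒ TeeV ⇒ eqeeV ⇒ eqeeeTT ⇒ eqeeeeqT ⇒ eqeeeeqTe ⇒ eqeeeeqTee ⇒ eqeeeeqTeee ⇒ eqeeeeqTeeee ⇒ eqeeeeqeqeeee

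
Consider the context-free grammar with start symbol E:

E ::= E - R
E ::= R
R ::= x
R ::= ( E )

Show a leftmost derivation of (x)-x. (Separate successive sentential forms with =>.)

E => E-R => R-R => (E)-R => (R)-R => (x)-R => (x)-x

E => E-R   [E ::= E - R]
E-R => R-R   [E ::= R]
R-R => (E)-R   [R ::= ( E )]
(E)-R => (R)-R   [E ::= R]
(R)-R => (x)-R   [R ::= x]
(x)-R => (x)-x   [R ::= x]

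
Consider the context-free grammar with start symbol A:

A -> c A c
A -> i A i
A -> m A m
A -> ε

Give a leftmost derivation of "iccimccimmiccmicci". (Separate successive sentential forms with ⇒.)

A ⇒ iAi ⇒ icAci ⇒ iccAcci ⇒ icciAicci ⇒ iccimAmicci ⇒ iccimcAcmicci ⇒ iccimccAccmicci ⇒ iccimcciAiccmicci ⇒ iccimccimAmiccmicci ⇒ iccimccimmiccmicci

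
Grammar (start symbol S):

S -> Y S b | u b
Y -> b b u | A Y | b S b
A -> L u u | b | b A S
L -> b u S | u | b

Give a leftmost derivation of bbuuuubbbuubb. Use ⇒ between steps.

S⇒YSb⇒AYSb⇒bYSb⇒bAYSb⇒bbASYSb⇒bbLuuSYSb⇒bbuuuSYSb⇒bbuuuubYSb⇒bbuuuubbbuSb⇒bbuuuubbbuubb

S ⇒ YSb   [S -> Y S b]
YSb ⇒ AYSb   [Y -> A Y]
AYSb ⇒ bYSb   [A -> b]
bYSb ⇒ bAYSb   [Y -> A Y]
bAYSb ⇒ bbASYSb   [A -> b A S]
bbASYSb ⇒ bbLuuSYSb   [A -> L u u]
bbLuuSYSb ⇒ bbuuuSYSb   [L -> u]
bbuuuSYSb ⇒ bbuuuubYSb   [S -> u b]
bbuuuubYSb ⇒ bbuuuubbbuSb   [Y -> b b u]
bbuuuubbbuSb ⇒ bbuuuubbbuubb   [S -> u b]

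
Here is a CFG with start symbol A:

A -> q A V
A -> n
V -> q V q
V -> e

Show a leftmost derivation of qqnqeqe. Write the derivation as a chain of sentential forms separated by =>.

A => qAV   [A -> q A V]
qAV => qqAVV   [A -> q A V]
qqAVV => qqnVV   [A -> n]
qqnVV => qqnqVqV   [V -> q V q]
qqnqVqV => qqnqeqV   [V -> e]
qqnqeqV => qqnqeqe   [V -> e]

A => qAV => qqAVV => qqnVV => qqnqVqV => qqnqeqV => qqnqeqe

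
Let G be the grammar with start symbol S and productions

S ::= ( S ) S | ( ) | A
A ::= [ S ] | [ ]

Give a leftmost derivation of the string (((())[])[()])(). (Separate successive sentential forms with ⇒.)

S ⇒ (S)S ⇒ ((S)S)S ⇒ (((S)S)S)S ⇒ (((())S)S)S ⇒ (((())A)S)S ⇒ (((())[])S)S ⇒ (((())[])A)S ⇒ (((())[])[S])S ⇒ (((())[])[()])S ⇒ (((())[])[()])()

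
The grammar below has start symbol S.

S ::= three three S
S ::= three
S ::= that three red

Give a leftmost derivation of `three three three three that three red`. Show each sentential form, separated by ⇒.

S ⇒ three three S ⇒ three three three three S ⇒ three three three three that three red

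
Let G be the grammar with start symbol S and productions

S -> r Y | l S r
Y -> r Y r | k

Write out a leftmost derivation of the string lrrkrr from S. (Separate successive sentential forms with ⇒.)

S ⇒ lSr ⇒ lrYr ⇒ lrrYrr ⇒ lrrkrr

S ⇒ lSr   [S -> l S r]
lSr ⇒ lrYr   [S -> r Y]
lrYr ⇒ lrrYrr   [Y -> r Y r]
lrrYrr ⇒ lrrkrr   [Y -> k]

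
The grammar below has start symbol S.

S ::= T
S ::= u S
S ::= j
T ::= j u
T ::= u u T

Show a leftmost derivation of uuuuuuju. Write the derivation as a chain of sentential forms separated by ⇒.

S⇒uS⇒uuS⇒uuT⇒uuuuT⇒uuuuuuT⇒uuuuuuju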